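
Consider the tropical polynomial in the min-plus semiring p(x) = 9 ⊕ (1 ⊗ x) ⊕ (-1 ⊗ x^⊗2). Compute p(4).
p(4) = 5

A tropical monomial a ⊗ x^⊗i evaluates to a + i · x. Evaluating each term at x = 4:
  Term 0 contributes 9 + 0 · 4 = 9
  Term 1 contributes 1 + 1 · 4 = 5
  Term 2 contributes -1 + 2 · 4 = 7
p(4) = ⊕ of these = min[9, 5, 7] = 5.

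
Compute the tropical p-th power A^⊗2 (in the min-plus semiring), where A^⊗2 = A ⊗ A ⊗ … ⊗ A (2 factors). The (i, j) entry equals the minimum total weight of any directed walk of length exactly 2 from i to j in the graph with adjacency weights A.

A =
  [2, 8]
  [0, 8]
A^⊗2 =
  [4, 10]
  [2, 8]

Each entry (A^⊗2)_ij equals the minimum over all length-2 walks i = v_0 → v_1 → … → v_2 = j of Σ_t A[v_t][v_{t+1}]. For example, for (i, j) = (0, 1) we minimise over 2 possible intermediate vertex sequences; the minimum is 10, attained along the walk 0 → 0 → 1.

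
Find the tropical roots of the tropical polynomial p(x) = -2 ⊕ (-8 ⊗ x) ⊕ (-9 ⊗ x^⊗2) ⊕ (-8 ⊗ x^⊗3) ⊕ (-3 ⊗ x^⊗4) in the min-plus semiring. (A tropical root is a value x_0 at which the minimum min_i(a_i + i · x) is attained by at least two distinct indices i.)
Roots: {-5, -1, 1, 6}

Each tropical root is a break point of the lower envelope of the lines y = a_i + i · x (there are 5 lines, with slopes 0, 1, ..., 4). Only the lines that attain the minimum somewhere contribute to roots; other lines are dominated. Here the surviving (envelope) indices are i = 4, i = 3, i = 2, i = 1, i = 0.
Intersections between consecutive envelope lines give the roots: for adjacent envelope indices i < j the intersection is x = (a_i − a_j) / (j − i). Reading off the sorted break points: {-5, -1, 1, 6}.
Verification: at each break x_0, at least two indices attain the minimum of min_i(a_i + i · x_0).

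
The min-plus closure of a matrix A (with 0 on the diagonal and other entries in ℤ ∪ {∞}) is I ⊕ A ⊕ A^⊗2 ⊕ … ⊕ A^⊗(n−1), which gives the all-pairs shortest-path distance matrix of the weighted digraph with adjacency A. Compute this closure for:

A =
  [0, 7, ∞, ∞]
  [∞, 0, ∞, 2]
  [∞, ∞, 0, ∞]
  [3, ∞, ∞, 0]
Closure =
  [0, 7, ∞, 9]
  [5, 0, ∞, 2]
  [∞, ∞, 0, ∞]
  [3, 10, ∞, 0]

This is the Floyd-Warshall all-pairs shortest-path computation. For each intermediate vertex k = 0, 1, …, 3, update dist[i][j] ← min(dist[i][j], dist[i][k] + dist[k][j]). The final matrix gives, for each (i, j), the minimum total weight of any directed path from i to j (possibly empty when i = j).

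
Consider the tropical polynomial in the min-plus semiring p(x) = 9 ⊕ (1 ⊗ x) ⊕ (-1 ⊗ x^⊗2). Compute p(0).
p(0) = -1

A tropical monomial a ⊗ x^⊗i evaluates to a + i · x. Evaluating each term at x = 0:
  Term 0 contributes 9 + 0 · 0 = 9
  Term 1 contributes 1 + 1 · 0 = 1
  Term 2 contributes -1 + 2 · 0 = -1
p(0) = ⊕ of these = min[9, 1, -1] = -1.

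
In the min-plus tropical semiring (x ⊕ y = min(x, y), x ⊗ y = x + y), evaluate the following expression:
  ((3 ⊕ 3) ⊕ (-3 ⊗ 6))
((3 ⊕ 3) ⊕ (-3 ⊗ 6)) = 3

Expand innermost to outermost. Recall ⊕ takes the minimum of its arguments and ⊗ takes their sum. Working out the expression ((3 ⊕ 3) ⊕ (-3 ⊗ 6)) gives 3.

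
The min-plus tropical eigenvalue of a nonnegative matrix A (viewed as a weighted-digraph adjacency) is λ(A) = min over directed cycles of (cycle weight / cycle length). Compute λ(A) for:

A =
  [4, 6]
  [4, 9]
λ(A) = 4

Enumerate directed cycles and compute their means (weight / length). Sample:
  cycle 0 → 0: weight = 4, length = 1, mean = 4/1 ≈ 4.000
  cycle 1 → 1: weight = 9, length = 1, mean = 9/1 ≈ 9.000
  cycle 0 → 1 → 0: weight = 10, length = 2, mean = 10/2 ≈ 5.000
  cycle 1 → 0 → 1: weight = 10, length = 2, mean = 10/2 ≈ 5.000
Minimum mean = 4.000, attained e.g. along the cycle 0 → 0 with weight 4 and length 1. So λ(A) = 4/1 = 4.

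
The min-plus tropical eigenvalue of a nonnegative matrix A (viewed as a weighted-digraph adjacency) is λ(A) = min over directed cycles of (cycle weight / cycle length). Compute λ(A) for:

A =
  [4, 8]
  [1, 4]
λ(A) = 4

Enumerate directed cycles and compute their means (weight / length). Sample:
  cycle 0 → 0: weight = 4, length = 1, mean = 4/1 ≈ 4.000
  cycle 1 → 1: weight = 4, length = 1, mean = 4/1 ≈ 4.000
  cycle 0 → 1 → 0: weight = 9, length = 2, mean = 9/2 ≈ 4.500
  cycle 1 → 0 → 1: weight = 9, length = 2, mean = 9/2 ≈ 4.500
Minimum mean = 4.000, attained e.g. along the cycle 0 → 0 with weight 4 and length 1. So λ(A) = 4/1 = 4.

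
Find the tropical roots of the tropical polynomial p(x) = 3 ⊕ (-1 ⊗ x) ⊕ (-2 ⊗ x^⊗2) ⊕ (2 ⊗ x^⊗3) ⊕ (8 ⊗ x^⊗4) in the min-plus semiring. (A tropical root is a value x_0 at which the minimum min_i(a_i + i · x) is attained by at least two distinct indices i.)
Roots: {-6, -4, 1, 4}

Each tropical root is a break point of the lower envelope of the lines y = a_i + i · x (there are 5 lines, with slopes 0, 1, ..., 4). Only the lines that attain the minimum somewhere contribute to roots; other lines are dominated. Here the surviving (envelope) indices are i = 4, i = 3, i = 2, i = 1, i = 0.
Intersections between consecutive envelope lines give the roots: for adjacent envelope indices i < j the intersection is x = (a_i − a_j) / (j − i). Reading off the sorted break points: {-6, -4, 1, 4}.
Verification: at each break x_0, at least two indices attain the minimum of min_i(a_i + i · x_0).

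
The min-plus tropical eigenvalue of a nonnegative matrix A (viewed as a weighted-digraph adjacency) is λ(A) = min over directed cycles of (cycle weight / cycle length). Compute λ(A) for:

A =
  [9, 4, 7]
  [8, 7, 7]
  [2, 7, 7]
λ(A) = 13/3

Enumerate directed cycles and compute their means (weight / length). Sample:
  cycle 0 → 0: weight = 9, length = 1, mean = 9/1 ≈ 9.000
  cycle 1 → 1: weight = 7, length = 1, mean = 7/1 ≈ 7.000
  cycle 2 → 2: weight = 7, length = 1, mean = 7/1 ≈ 7.000
  cycle 0 → 1 → 0: weight = 12, length = 2, mean = 12/2 ≈ 6.000
  cycle 0 → 2 → 0: weight = 9, length = 2, mean = 9/2 ≈ 4.500
  cycle 1 → 0 → 1: weight = 12, length = 2, mean = 12/2 ≈ 6.000
Minimum mean = 4.333, attained e.g. along the cycle 0 → 1 → 2 → 0 with weight 13 and length 3. So λ(A) = 13/3 = 13/3.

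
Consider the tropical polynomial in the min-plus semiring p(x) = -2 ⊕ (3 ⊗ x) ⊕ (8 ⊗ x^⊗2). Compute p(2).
p(2) = -2

A tropical monomial a ⊗ x^⊗i evaluates to a + i · x. Evaluating each term at x = 2:
  Term 0 contributes -2 + 0 · 2 = -2
  Term 1 contributes 3 + 1 · 2 = 5
  Term 2 contributes 8 + 2 · 2 = 12
p(2) = ⊕ of these = min[-2, 5, 12] = -2.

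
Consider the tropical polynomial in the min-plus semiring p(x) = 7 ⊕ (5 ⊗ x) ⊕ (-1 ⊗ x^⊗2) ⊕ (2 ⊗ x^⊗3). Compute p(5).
p(5) = 7

A tropical monomial a ⊗ x^⊗i evaluates to a + i · x. Evaluating each term at x = 5:
  Term 0 contributes 7 + 0 · 5 = 7
  Term 1 contributes 5 + 1 · 5 = 10
  Term 2 contributes -1 + 2 · 5 = 9
  Term 3 contributes 2 + 3 · 5 = 17
p(5) = ⊕ of these = min[7, 10, 9, 17] = 7.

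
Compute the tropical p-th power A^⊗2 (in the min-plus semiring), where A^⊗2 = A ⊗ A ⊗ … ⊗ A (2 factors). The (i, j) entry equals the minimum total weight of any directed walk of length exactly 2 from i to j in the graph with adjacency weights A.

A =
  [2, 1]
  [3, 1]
A^⊗2 =
  [4, 2]
  [4, 2]

Each entry (A^⊗2)_ij equals the minimum over all length-2 walks i = v_0 → v_1 → … → v_2 = j of Σ_t A[v_t][v_{t+1}]. For example, for (i, j) = (0, 1) we minimise over 2 possible intermediate vertex sequences; the minimum is 2, attained along the walk 0 → 1 → 1.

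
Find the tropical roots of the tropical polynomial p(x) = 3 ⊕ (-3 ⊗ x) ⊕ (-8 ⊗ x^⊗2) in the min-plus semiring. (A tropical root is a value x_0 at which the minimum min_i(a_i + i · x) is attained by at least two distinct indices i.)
Roots: {5, 6}

Each tropical root is a break point of the lower envelope of the lines y = a_i + i · x (there are 3 lines, with slopes 0, 1, ..., 2). Only the lines that attain the minimum somewhere contribute to roots; other lines are dominated. Here the surviving (envelope) indices are i = 2, i = 1, i = 0.
Intersections between consecutive envelope lines give the roots: for adjacent envelope indices i < j the intersection is x = (a_i − a_j) / (j − i). Reading off the sorted break points: {5, 6}.
Verification: at each break x_0, at least two indices attain the minimum of min_i(a_i + i · x_0).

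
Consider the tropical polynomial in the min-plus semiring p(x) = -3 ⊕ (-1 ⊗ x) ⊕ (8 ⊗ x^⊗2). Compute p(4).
p(4) = -3

A tropical monomial a ⊗ x^⊗i evaluates to a + i · x. Evaluating each term at x = 4:
  Term 0 contributes -3 + 0 · 4 = -3
  Term 1 contributes -1 + 1 · 4 = 3
  Term 2 contributes 8 + 2 · 4 = 16
p(4) = ⊕ of these = min[-3, 3, 16] = -3.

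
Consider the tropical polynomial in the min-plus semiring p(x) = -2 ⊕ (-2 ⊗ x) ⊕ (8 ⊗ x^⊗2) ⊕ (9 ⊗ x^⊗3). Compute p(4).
p(4) = -2

A tropical monomial a ⊗ x^⊗i evaluates to a + i · x. Evaluating each term at x = 4:
  Term 0 contributes -2 + 0 · 4 = -2
  Term 1 contributes -2 + 1 · 4 = 2
  Term 2 contributes 8 + 2 · 4 = 16
  Term 3 contributes 9 + 3 · 4 = 21
p(4) = ⊕ of these = min[-2, 2, 16, 21] = -2.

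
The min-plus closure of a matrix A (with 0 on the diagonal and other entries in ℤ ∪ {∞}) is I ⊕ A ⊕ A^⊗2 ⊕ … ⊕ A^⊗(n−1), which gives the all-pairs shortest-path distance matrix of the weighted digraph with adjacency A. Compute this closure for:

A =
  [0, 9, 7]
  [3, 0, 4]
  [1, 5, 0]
Closure =
  [0, 9, 7]
  [3, 0, 4]
  [1, 5, 0]

This is the Floyd-Warshall all-pairs shortest-path computation. For each intermediate vertex k = 0, 1, …, 2, update dist[i][j] ← min(dist[i][j], dist[i][k] + dist[k][j]). The final matrix gives, for each (i, j), the minimum total weight of any directed path from i to j (possibly empty when i = j).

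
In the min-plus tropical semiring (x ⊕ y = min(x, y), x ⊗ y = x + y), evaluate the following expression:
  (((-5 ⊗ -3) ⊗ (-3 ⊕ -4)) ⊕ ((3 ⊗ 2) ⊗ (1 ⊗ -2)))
(((-5 ⊗ -3) ⊗ (-3 ⊕ -4)) ⊕ ((3 ⊗ 2) ⊗ (1 ⊗ -2))) = -12

Expand innermost to outermost. Recall ⊕ takes the minimum of its arguments and ⊗ takes their sum. Working out the expression (((-5 ⊗ -3) ⊗ (-3 ⊕ -4)) ⊕ ((3 ⊗ 2) ⊗ (1 ⊗ -2))) gives -12.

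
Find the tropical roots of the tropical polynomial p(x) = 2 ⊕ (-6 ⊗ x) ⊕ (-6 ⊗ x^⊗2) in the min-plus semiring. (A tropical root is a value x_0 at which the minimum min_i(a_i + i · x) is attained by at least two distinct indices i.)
Roots: {0, 8}

Each tropical root is a break point of the lower envelope of the lines y = a_i + i · x (there are 3 lines, with slopes 0, 1, ..., 2). Only the lines that attain the minimum somewhere contribute to roots; other lines are dominated. Here the surviving (envelope) indices are i = 2, i = 1, i = 0.
Intersections between consecutive envelope lines give the roots: for adjacent envelope indices i < j the intersection is x = (a_i − a_j) / (j − i). Reading off the sorted break points: {0, 8}.
Verification: at each break x_0, at least two indices attain the minimum of min_i(a_i + i · x_0).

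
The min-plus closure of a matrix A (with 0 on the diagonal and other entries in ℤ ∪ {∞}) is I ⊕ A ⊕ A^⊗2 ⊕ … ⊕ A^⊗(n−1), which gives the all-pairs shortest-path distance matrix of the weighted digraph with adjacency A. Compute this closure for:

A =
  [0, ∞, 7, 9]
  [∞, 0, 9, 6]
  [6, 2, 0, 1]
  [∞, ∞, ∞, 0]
Closure =
  [0, 9, 7, 8]
  [15, 0, 9, 6]
  [6, 2, 0, 1]
  [∞, ∞, ∞, 0]

This is the Floyd-Warshall all-pairs shortest-path computation. For each intermediate vertex k = 0, 1, …, 3, update dist[i][j] ← min(dist[i][j], dist[i][k] + dist[k][j]). The final matrix gives, for each (i, j), the minimum total weight of any directed path from i to j (possibly empty when i = j).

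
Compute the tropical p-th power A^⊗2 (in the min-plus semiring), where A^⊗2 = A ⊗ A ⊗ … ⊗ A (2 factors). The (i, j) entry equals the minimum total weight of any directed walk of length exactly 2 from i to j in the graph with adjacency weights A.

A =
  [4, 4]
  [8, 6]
A^⊗2 =
  [8, 8]
  [12, 12]

Each entry (A^⊗2)_ij equals the minimum over all length-2 walks i = v_0 → v_1 → … → v_2 = j of Σ_t A[v_t][v_{t+1}]. For example, for (i, j) = (0, 1) we minimise over 2 possible intermediate vertex sequences; the minimum is 8, attained along the walk 0 → 0 → 1.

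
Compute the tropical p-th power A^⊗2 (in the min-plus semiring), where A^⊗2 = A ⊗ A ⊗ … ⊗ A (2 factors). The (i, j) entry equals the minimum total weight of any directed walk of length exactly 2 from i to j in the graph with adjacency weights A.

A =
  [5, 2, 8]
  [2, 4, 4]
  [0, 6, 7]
A^⊗2 =
  [4, 6, 6]
  [4, 4, 8]
  [5, 2, 8]

Each entry (A^⊗2)_ij equals the minimum over all length-2 walks i = v_0 → v_1 → … → v_2 = j of Σ_t A[v_t][v_{t+1}]. For example, for (i, j) = (0, 2) we minimise over 3 possible intermediate vertex sequences; the minimum is 6, attained along the walk 0 → 1 → 2.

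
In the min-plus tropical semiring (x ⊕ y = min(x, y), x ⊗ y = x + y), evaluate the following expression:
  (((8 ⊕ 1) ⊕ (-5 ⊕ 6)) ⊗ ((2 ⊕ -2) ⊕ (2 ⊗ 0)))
(((8 ⊕ 1) ⊕ (-5 ⊕ 6)) ⊗ ((2 ⊕ -2) ⊕ (2 ⊗ 0))) = -7

Expand innermost to outermost. Recall ⊕ takes the minimum of its arguments and ⊗ takes their sum. Working out the expression (((8 ⊕ 1) ⊕ (-5 ⊕ 6)) ⊗ ((2 ⊕ -2) ⊕ (2 ⊗ 0))) gives -7.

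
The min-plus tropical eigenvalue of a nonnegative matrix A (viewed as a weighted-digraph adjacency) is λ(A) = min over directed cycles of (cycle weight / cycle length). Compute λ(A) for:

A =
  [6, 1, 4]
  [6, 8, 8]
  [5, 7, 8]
λ(A) = 7/2

Enumerate directed cycles and compute their means (weight / length). Sample:
  cycle 0 → 0: weight = 6, length = 1, mean = 6/1 ≈ 6.000
  cycle 1 → 1: weight = 8, length = 1, mean = 8/1 ≈ 8.000
  cycle 2 → 2: weight = 8, length = 1, mean = 8/1 ≈ 8.000
  cycle 0 → 1 → 0: weight = 7, length = 2, mean = 7/2 ≈ 3.500
  cycle 0 → 2 → 0: weight = 9, length = 2, mean = 9/2 ≈ 4.500
  cycle 1 → 0 → 1: weight = 7, length = 2, mean = 7/2 ≈ 3.500
Minimum mean = 3.500, attained e.g. along the cycle 0 → 1 → 0 with weight 7 and length 2. So λ(A) = 7/2 = 7/2.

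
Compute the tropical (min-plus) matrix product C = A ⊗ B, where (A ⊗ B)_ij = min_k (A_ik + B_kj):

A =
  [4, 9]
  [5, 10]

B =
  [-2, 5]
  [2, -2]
A ⊗ B =
  [2, 7]
  [3, 8]

Apply the min-plus product entry-by-entry:
  C[0][0] = min over k of (A[0][0] + B[0][0] = 4 + -2 = 2, A[0][1] + B[1][0] = 9 + 2 = 11) = 2 (attained at k = 0)
  C[0][1] = min over k of (A[0][0] + B[0][1] = 4 + 5 = 9, A[0][1] + B[1][1] = 9 + -2 = 7) = 7 (attained at k = 1)
  C[1][0] = min over k of (A[1][0] + B[0][0] = 5 + -2 = 3, A[1][1] + B[1][0] = 10 + 2 = 12) = 3 (attained at k = 0)
  C[1][1] = min over k of (A[1][0] + B[0][1] = 5 + 5 = 10, A[1][1] + B[1][1] = 10 + -2 = 8) = 8 (attained at k = 1)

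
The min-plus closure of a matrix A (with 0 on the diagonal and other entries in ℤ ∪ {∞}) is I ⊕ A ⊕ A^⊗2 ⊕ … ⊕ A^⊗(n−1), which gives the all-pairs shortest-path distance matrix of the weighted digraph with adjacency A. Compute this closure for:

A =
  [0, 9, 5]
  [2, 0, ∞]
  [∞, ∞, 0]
Closure =
  [0, 9, 5]
  [2, 0, 7]
  [∞, ∞, 0]

This is the Floyd-Warshall all-pairs shortest-path computation. For each intermediate vertex k = 0, 1, …, 2, update dist[i][j] ← min(dist[i][j], dist[i][k] + dist[k][j]). The final matrix gives, for each (i, j), the minimum total weight of any directed path from i to j (possibly empty when i = j).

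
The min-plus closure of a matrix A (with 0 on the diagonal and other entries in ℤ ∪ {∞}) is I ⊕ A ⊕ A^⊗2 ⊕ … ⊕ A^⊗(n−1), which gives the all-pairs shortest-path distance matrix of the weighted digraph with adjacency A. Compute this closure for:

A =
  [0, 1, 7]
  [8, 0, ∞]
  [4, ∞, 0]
Closure =
  [0, 1, 7]
  [8, 0, 15]
  [4, 5, 0]

This is the Floyd-Warshall all-pairs shortest-path computation. For each intermediate vertex k = 0, 1, …, 2, update dist[i][j] ← min(dist[i][j], dist[i][k] + dist[k][j]). The final matrix gives, for each (i, j), the minimum total weight of any directed path from i to j (possibly empty when i = j).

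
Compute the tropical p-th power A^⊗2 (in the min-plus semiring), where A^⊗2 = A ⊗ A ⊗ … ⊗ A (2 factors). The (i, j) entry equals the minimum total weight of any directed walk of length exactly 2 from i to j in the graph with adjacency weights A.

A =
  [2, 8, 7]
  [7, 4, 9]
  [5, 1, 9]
A^⊗2 =
  [4, 8, 9]
  [9, 8, 13]
  [7, 5, 10]

Each entry (A^⊗2)_ij equals the minimum over all length-2 walks i = v_0 → v_1 → … → v_2 = j of Σ_t A[v_t][v_{t+1}]. For example, for (i, j) = (0, 2) we minimise over 3 possible intermediate vertex sequences; the minimum is 9, attained along the walk 0 → 0 → 2.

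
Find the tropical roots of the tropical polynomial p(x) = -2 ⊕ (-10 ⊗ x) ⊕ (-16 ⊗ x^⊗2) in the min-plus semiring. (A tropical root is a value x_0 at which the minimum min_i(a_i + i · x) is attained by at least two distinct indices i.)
Roots: {6, 8}

Each tropical root is a break point of the lower envelope of the lines y = a_i + i · x (there are 3 lines, with slopes 0, 1, ..., 2). Only the lines that attain the minimum somewhere contribute to roots; other lines are dominated. Here the surviving (envelope) indices are i = 2, i = 1, i = 0.
Intersections between consecutive envelope lines give the roots: for adjacent envelope indices i < j the intersection is x = (a_i − a_j) / (j − i). Reading off the sorted break points: {6, 8}.
Verification: at each break x_0, at least two indices attain the minimum of min_i(a_i + i · x_0).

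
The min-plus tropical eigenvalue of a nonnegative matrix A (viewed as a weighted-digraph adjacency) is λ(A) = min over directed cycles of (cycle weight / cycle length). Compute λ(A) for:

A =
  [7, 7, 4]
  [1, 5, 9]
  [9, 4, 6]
λ(A) = 3

Enumerate directed cycles and compute their means (weight / length). Sample:
  cycle 0 → 0: weight = 7, length = 1, mean = 7/1 ≈ 7.000
  cycle 1 → 1: weight = 5, length = 1, mean = 5/1 ≈ 5.000
  cycle 2 → 2: weight = 6, length = 1, mean = 6/1 ≈ 6.000
  cycle 0 → 1 → 0: weight = 8, length = 2, mean = 8/2 ≈ 4.000
  cycle 0 → 2 → 0: weight = 13, length = 2, mean = 13/2 ≈ 6.500
  cycle 1 → 0 → 1: weight = 8, length = 2, mean = 8/2 ≈ 4.000
Minimum mean = 3.000, attained e.g. along the cycle 0 → 2 → 1 → 0 with weight 9 and length 3. So λ(A) = 9/3 = 3.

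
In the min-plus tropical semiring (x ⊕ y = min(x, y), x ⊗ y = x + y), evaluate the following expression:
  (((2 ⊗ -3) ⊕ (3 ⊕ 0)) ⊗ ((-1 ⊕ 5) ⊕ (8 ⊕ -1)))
(((2 ⊗ -3) ⊕ (3 ⊕ 0)) ⊗ ((-1 ⊕ 5) ⊕ (8 ⊕ -1))) = -2

Expand innermost to outermost. Recall ⊕ takes the minimum of its arguments and ⊗ takes their sum. Working out the expression (((2 ⊗ -3) ⊕ (3 ⊕ 0)) ⊗ ((-1 ⊕ 5) ⊕ (8 ⊕ -1))) gives -2.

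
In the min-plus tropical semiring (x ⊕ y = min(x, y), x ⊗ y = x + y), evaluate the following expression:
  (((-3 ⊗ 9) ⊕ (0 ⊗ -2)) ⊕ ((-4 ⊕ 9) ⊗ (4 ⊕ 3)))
(((-3 ⊗ 9) ⊕ (0 ⊗ -2)) ⊕ ((-4 ⊕ 9) ⊗ (4 ⊕ 3))) = -2

Expand innermost to outermost. Recall ⊕ takes the minimum of its arguments and ⊗ takes their sum. Working out the expression (((-3 ⊗ 9) ⊕ (0 ⊗ -2)) ⊕ ((-4 ⊕ 9) ⊗ (4 ⊕ 3))) gives -2.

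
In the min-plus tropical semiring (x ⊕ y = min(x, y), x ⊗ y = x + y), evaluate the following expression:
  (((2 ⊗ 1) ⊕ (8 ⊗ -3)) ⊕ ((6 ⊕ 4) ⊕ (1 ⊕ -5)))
(((2 ⊗ 1) ⊕ (8 ⊗ -3)) ⊕ ((6 ⊕ 4) ⊕ (1 ⊕ -5))) = -5

Expand innermost to outermost. Recall ⊕ takes the minimum of its arguments and ⊗ takes their sum. Working out the expression (((2 ⊗ 1) ⊕ (8 ⊗ -3)) ⊕ ((6 ⊕ 4) ⊕ (1 ⊕ -5))) gives -5.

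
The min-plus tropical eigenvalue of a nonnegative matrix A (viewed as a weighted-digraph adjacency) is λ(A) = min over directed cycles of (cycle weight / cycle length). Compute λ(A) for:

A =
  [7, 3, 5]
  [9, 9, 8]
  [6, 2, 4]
λ(A) = 4

Enumerate directed cycles and compute their means (weight / length). Sample:
  cycle 0 → 0: weight = 7, length = 1, mean = 7/1 ≈ 7.000
  cycle 1 → 1: weight = 9, length = 1, mean = 9/1 ≈ 9.000
  cycle 2 → 2: weight = 4, length = 1, mean = 4/1 ≈ 4.000
  cycle 0 → 1 → 0: weight = 12, length = 2, mean = 12/2 ≈ 6.000
  cycle 0 → 2 → 0: weight = 11, length = 2, mean = 11/2 ≈ 5.500
  cycle 1 → 0 → 1: weight = 12, length = 2, mean = 12/2 ≈ 6.000
Minimum mean = 4.000, attained e.g. along the cycle 2 → 2 with weight 4 and length 1. So λ(A) = 4/1 = 4.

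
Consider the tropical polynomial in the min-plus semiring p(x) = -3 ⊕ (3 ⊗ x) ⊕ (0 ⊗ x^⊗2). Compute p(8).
p(8) = -3

A tropical monomial a ⊗ x^⊗i evaluates to a + i · x. Evaluating each term at x = 8:
  Term 0 contributes -3 + 0 · 8 = -3
  Term 1 contributes 3 + 1 · 8 = 11
  Term 2 contributes 0 + 2 · 8 = 16
p(8) = ⊕ of these = min[-3, 11, 16] = -3.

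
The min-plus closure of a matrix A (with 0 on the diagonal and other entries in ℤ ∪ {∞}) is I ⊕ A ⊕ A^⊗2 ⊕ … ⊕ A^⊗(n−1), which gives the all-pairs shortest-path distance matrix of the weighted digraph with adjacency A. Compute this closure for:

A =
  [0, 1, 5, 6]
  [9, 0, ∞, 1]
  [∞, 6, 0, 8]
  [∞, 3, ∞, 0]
Closure =
  [0, 1, 5, 2]
  [9, 0, 14, 1]
  [15, 6, 0, 7]
  [12, 3, 17, 0]

This is the Floyd-Warshall all-pairs shortest-path computation. For each intermediate vertex k = 0, 1, …, 3, update dist[i][j] ← min(dist[i][j], dist[i][k] + dist[k][j]). The final matrix gives, for each (i, j), the minimum total weight of any directed path from i to j (possibly empty when i = j).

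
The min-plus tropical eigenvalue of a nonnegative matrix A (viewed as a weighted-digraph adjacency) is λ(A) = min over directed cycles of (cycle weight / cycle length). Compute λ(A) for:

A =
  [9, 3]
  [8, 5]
λ(A) = 5

Enumerate directed cycles and compute their means (weight / length). Sample:
  cycle 0 → 0: weight = 9, length = 1, mean = 9/1 ≈ 9.000
  cycle 1 → 1: weight = 5, length = 1, mean = 5/1 ≈ 5.000
  cycle 0 → 1 → 0: weight = 11, length = 2, mean = 11/2 ≈ 5.500
  cycle 1 → 0 → 1: weight = 11, length = 2, mean = 11/2 ≈ 5.500
Minimum mean = 5.000, attained e.g. along the cycle 1 → 1 with weight 5 and length 1. So λ(A) = 5/1 = 5.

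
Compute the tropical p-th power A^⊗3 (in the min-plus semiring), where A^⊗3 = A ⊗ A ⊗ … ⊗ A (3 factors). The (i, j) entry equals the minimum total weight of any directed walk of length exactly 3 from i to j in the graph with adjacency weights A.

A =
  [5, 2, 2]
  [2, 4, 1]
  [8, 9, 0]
A^⊗3 =
  [8, 6, 2]
  [6, 8, 1]
  [8, 9, 0]

Each entry (A^⊗3)_ij equals the minimum over all length-3 walks i = v_0 → v_1 → … → v_3 = j of Σ_t A[v_t][v_{t+1}]. For example, for (i, j) = (0, 2) we minimise over 9 possible intermediate vertex sequences; the minimum is 2, attained along the walk 0 → 2 → 2 → 2.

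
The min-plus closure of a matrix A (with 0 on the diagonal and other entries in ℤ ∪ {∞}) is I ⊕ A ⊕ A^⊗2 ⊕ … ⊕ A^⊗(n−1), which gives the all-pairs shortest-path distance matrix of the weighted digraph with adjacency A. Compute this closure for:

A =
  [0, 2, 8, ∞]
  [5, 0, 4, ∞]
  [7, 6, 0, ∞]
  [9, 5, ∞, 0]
Closure =
  [0, 2, 6, ∞]
  [5, 0, 4, ∞]
  [7, 6, 0, ∞]
  [9, 5, 9, 0]

This is the Floyd-Warshall all-pairs shortest-path computation. For each intermediate vertex k = 0, 1, …, 3, update dist[i][j] ← min(dist[i][j], dist[i][k] + dist[k][j]). The final matrix gives, for each (i, j), the minimum total weight of any directed path from i to j (possibly empty when i = j).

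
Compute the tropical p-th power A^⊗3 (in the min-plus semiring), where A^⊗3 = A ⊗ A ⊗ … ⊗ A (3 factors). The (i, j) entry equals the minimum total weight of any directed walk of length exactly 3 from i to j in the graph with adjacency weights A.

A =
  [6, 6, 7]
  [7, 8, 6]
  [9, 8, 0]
A^⊗3 =
  [16, 15, 7]
  [15, 14, 6]
  [9, 8, 0]

Each entry (A^⊗3)_ij equals the minimum over all length-3 walks i = v_0 → v_1 → … → v_3 = j of Σ_t A[v_t][v_{t+1}]. For example, for (i, j) = (0, 2) we minimise over 9 possible intermediate vertex sequences; the minimum is 7, attained along the walk 0 → 2 → 2 → 2.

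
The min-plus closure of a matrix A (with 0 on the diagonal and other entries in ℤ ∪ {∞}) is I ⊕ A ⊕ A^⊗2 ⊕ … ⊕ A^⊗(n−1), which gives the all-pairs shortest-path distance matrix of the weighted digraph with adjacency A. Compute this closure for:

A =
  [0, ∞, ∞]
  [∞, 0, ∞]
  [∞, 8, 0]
Closure =
  [0, ∞, ∞]
  [∞, 0, ∞]
  [∞, 8, 0]

This is the Floyd-Warshall all-pairs shortest-path computation. For each intermediate vertex k = 0, 1, …, 2, update dist[i][j] ← min(dist[i][j], dist[i][k] + dist[k][j]). The final matrix gives, for each (i, j), the minimum total weight of any directed path from i to j (possibly empty when i = j).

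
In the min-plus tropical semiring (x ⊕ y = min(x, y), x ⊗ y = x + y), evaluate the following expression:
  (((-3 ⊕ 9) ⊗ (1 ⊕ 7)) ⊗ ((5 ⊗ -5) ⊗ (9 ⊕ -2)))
(((-3 ⊕ 9) ⊗ (1 ⊕ 7)) ⊗ ((5 ⊗ -5) ⊗ (9 ⊕ -2))) = -4

Expand innermost to outermost. Recall ⊕ takes the minimum of its arguments and ⊗ takes their sum. Working out the expression (((-3 ⊕ 9) ⊗ (1 ⊕ 7)) ⊗ ((5 ⊗ -5) ⊗ (9 ⊕ -2))) gives -4.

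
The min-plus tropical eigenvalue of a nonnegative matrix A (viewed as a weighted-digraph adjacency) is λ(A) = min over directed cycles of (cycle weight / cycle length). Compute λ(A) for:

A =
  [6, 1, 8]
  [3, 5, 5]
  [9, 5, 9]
λ(A) = 2

Enumerate directed cycles and compute their means (weight / length). Sample:
  cycle 0 → 0: weight = 6, length = 1, mean = 6/1 ≈ 6.000
  cycle 1 → 1: weight = 5, length = 1, mean = 5/1 ≈ 5.000
  cycle 2 → 2: weight = 9, length = 1, mean = 9/1 ≈ 9.000
  cycle 0 → 1 → 0: weight = 4, length = 2, mean = 4/2 ≈ 2.000
  cycle 0 → 2 → 0: weight = 17, length = 2, mean = 17/2 ≈ 8.500
  cycle 1 → 0 → 1: weight = 4, length = 2, mean = 4/2 ≈ 2.000
Minimum mean = 2.000, attained e.g. along the cycle 0 → 1 → 0 with weight 4 and length 2. So λ(A) = 4/2 = 2.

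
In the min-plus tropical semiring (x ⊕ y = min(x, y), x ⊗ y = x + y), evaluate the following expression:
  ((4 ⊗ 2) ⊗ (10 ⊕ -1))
((4 ⊗ 2) ⊗ (10 ⊕ -1)) = 5

Expand innermost to outermost. Recall ⊕ takes the minimum of its arguments and ⊗ takes their sum. Working out the expression ((4 ⊗ 2) ⊗ (10 ⊕ -1)) gives 5.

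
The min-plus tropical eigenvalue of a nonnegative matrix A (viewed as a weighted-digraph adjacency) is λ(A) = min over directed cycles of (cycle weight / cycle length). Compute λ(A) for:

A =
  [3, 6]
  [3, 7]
λ(A) = 3

Enumerate directed cycles and compute their means (weight / length). Sample:
  cycle 0 → 0: weight = 3, length = 1, mean = 3/1 ≈ 3.000
  cycle 1 → 1: weight = 7, length = 1, mean = 7/1 ≈ 7.000
  cycle 0 → 1 → 0: weight = 9, length = 2, mean = 9/2 ≈ 4.500
  cycle 1 → 0 → 1: weight = 9, length = 2, mean = 9/2 ≈ 4.500
Minimum mean = 3.000, attained e.g. along the cycle 0 → 0 with weight 3 and length 1. So λ(A) = 3/1 = 3.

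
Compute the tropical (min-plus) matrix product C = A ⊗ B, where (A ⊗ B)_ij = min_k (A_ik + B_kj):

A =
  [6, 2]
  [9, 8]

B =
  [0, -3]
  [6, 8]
A ⊗ B =
  [6, 3]
  [9, 6]

Apply the min-plus product entry-by-entry:
  C[0][0] = min over k of (A[0][0] + B[0][0] = 6 + 0 = 6, A[0][1] + B[1][0] = 2 + 6 = 8) = 6 (attained at k = 0)
  C[0][1] = min over k of (A[0][0] + B[0][1] = 6 + -3 = 3, A[0][1] + B[1][1] = 2 + 8 = 10) = 3 (attained at k = 0)
  C[1][0] = min over k of (A[1][0] + B[0][0] = 9 + 0 = 9, A[1][1] + B[1][0] = 8 + 6 = 14) = 9 (attained at k = 0)
  C[1][1] = min over k of (A[1][0] + B[0][1] = 9 + -3 = 6, A[1][1] + B[1][1] = 8 + 8 = 16) = 6 (attained at k = 0)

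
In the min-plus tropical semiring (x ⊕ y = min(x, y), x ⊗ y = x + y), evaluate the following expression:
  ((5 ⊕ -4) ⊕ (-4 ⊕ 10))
((5 ⊕ -4) ⊕ (-4 ⊕ 10)) = -4

Expand innermost to outermost. Recall ⊕ takes the minimum of its arguments and ⊗ takes their sum. Working out the expression ((5 ⊕ -4) ⊕ (-4 ⊕ 10)) gives -4.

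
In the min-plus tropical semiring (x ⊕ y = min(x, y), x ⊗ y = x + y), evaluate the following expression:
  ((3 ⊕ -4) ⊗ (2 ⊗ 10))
((3 ⊕ -4) ⊗ (2 ⊗ 10)) = 8

Expand innermost to outermost. Recall ⊕ takes the minimum of its arguments and ⊗ takes their sum. Working out the expression ((3 ⊕ -4) ⊗ (2 ⊗ 10)) gives 8.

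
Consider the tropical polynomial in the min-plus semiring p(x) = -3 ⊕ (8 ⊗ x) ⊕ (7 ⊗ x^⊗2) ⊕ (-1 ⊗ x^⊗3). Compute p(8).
p(8) = -3

A tropical monomial a ⊗ x^⊗i evaluates to a + i · x. Evaluating each term at x = 8:
  Term 0 contributes -3 + 0 · 8 = -3
  Term 1 contributes 8 + 1 · 8 = 16
  Term 2 contributes 7 + 2 · 8 = 23
  Term 3 contributes -1 + 3 · 8 = 23
p(8) = ⊕ of these = min[-3, 16, 23, 23] = -3.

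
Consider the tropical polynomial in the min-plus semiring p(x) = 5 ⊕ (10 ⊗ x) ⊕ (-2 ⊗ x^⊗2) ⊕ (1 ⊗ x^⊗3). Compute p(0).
p(0) = -2

A tropical monomial a ⊗ x^⊗i evaluates to a + i · x. Evaluating each term at x = 0:
  Term 0 contributes 5 + 0 · 0 = 5
  Term 1 contributes 10 + 1 · 0 = 10
  Term 2 contributes -2 + 2 · 0 = -2
  Term 3 contributes 1 + 3 · 0 = 1
p(0) = ⊕ of these = min[5, 10, -2, 1] = -2.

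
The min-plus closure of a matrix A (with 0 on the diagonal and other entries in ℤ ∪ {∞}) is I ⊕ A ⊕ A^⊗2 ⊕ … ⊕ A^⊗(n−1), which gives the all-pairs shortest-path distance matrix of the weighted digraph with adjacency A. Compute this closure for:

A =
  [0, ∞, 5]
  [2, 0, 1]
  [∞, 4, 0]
Closure =
  [0, 9, 5]
  [2, 0, 1]
  [6, 4, 0]

This is the Floyd-Warshall all-pairs shortest-path computation. For each intermediate vertex k = 0, 1, …, 2, update dist[i][j] ← min(dist[i][j], dist[i][k] + dist[k][j]). The final matrix gives, for each (i, j), the minimum total weight of any directed path from i to j (possibly empty when i = j).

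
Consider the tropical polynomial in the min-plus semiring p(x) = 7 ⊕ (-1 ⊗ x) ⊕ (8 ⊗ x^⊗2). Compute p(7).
p(7) = 6

A tropical monomial a ⊗ x^⊗i evaluates to a + i · x. Evaluating each term at x = 7:
  Term 0 contributes 7 + 0 · 7 = 7
  Term 1 contributes -1 + 1 · 7 = 6
  Term 2 contributes 8 + 2 · 7 = 22
p(7) = ⊕ of these = min[7, 6, 22] = 6.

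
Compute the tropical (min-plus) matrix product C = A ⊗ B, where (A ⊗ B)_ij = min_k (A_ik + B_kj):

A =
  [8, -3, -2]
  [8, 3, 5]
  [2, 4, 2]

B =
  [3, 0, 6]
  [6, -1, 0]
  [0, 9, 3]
A ⊗ B =
  [-2, -4, -3]
  [5, 2, 3]
  [2, 2, 4]

Apply the min-plus product entry-by-entry:
  C[0][0] = min over k of (A[0][0] + B[0][0] = 8 + 3 = 11, A[0][1] + B[1][0] = -3 + 6 = 3, A[0][2] + B[2][0] = -2 + 0 = -2) = -2 (attained at k = 2)
  C[0][1] = min over k of (A[0][0] + B[0][1] = 8 + 0 = 8, A[0][1] + B[1][1] = -3 + -1 = -4, A[0][2] + B[2][1] = -2 + 9 = 7) = -4 (attained at k = 1)
  C[0][2] = min over k of (A[0][0] + B[0][2] = 8 + 6 = 14, A[0][1] + B[1][2] = -3 + 0 = -3, A[0][2] + B[2][2] = -2 + 3 = 1) = -3 (attained at k = 1)
  C[1][0] = min over k of (A[1][0] + B[0][0] = 8 + 3 = 11, A[1][1] + B[1][0] = 3 + 6 = 9, A[1][2] + B[2][0] = 5 + 0 = 5) = 5 (attained at k = 2)
  C[1][1] = min over k of (A[1][0] + B[0][1] = 8 + 0 = 8, A[1][1] + B[1][1] = 3 + -1 = 2, A[1][2] + B[2][1] = 5 + 9 = 14) = 2 (attained at k = 1)
  C[1][2] = min over k of (A[1][0] + B[0][2] = 8 + 6 = 14, A[1][1] + B[1][2] = 3 + 0 = 3, A[1][2] + B[2][2] = 5 + 3 = 8) = 3 (attained at k = 1)
  C[2][0] = min over k of (A[2][0] + B[0][0] = 2 + 3 = 5, A[2][1] + B[1][0] = 4 + 6 = 10, A[2][2] + B[2][0] = 2 + 0 = 2) = 2 (attained at k = 2)
  C[2][1] = min over k of (A[2][0] + B[0][1] = 2 + 0 = 2, A[2][1] + B[1][1] = 4 + -1 = 3, A[2][2] + B[2][1] = 2 + 9 = 11) = 2 (attained at k = 0)
  C[2][2] = min over k of (A[2][0] + B[0][2] = 2 + 6 = 8, A[2][1] + B[1][2] = 4 + 0 = 4, A[2][2] + B[2][2] = 2 + 3 = 5) = 4 (attained at k = 1)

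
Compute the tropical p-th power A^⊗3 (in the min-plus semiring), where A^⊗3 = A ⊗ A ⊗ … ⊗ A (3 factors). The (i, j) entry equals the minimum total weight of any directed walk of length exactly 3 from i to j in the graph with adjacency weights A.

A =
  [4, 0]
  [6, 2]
A^⊗3 =
  [8, 4]
  [10, 6]

Each entry (A^⊗3)_ij equals the minimum over all length-3 walks i = v_0 → v_1 → … → v_3 = j of Σ_t A[v_t][v_{t+1}]. For example, for (i, j) = (0, 1) we minimise over 4 possible intermediate vertex sequences; the minimum is 4, attained along the walk 0 → 1 → 1 → 1.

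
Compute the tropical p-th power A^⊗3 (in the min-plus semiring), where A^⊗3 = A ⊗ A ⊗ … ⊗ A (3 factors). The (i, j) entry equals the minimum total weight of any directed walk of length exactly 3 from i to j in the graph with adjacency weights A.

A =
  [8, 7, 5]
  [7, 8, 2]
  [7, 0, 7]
A^⊗3 =
  [12, 9, 7]
  [9, 9, 4]
  [9, 2, 9]

Each entry (A^⊗3)_ij equals the minimum over all length-3 walks i = v_0 → v_1 → … → v_3 = j of Σ_t A[v_t][v_{t+1}]. For example, for (i, j) = (0, 2) we minimise over 9 possible intermediate vertex sequences; the minimum is 7, attained along the walk 0 → 2 → 1 → 2.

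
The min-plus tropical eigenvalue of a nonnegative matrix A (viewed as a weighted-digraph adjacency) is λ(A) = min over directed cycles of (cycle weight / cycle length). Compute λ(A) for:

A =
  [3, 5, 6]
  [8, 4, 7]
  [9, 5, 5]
λ(A) = 3

Enumerate directed cycles and compute their means (weight / length). Sample:
  cycle 0 → 0: weight = 3, length = 1, mean = 3/1 ≈ 3.000
  cycle 1 → 1: weight = 4, length = 1, mean = 4/1 ≈ 4.000
  cycle 2 → 2: weight = 5, length = 1, mean = 5/1 ≈ 5.000
  cycle 0 → 1 → 0: weight = 13, length = 2, mean = 13/2 ≈ 6.500
  cycle 0 → 2 → 0: weight = 15, length = 2, mean = 15/2 ≈ 7.500
  cycle 1 → 0 → 1: weight = 13, length = 2, mean = 13/2 ≈ 6.500
Minimum mean = 3.000, attained e.g. along the cycle 0 → 0 with weight 3 and length 1. So λ(A) = 3/1 = 3.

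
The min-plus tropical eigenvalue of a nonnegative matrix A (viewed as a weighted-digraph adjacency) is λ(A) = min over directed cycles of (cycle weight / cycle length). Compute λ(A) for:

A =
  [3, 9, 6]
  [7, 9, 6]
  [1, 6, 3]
λ(A) = 3

Enumerate directed cycles and compute their means (weight / length). Sample:
  cycle 0 → 0: weight = 3, length = 1, mean = 3/1 ≈ 3.000
  cycle 1 → 1: weight = 9, length = 1, mean = 9/1 ≈ 9.000
  cycle 2 → 2: weight = 3, length = 1, mean = 3/1 ≈ 3.000
  cycle 0 → 1 → 0: weight = 16, length = 2, mean = 16/2 ≈ 8.000
  cycle 0 → 2 → 0: weight = 7, length = 2, mean = 7/2 ≈ 3.500
  cycle 1 → 0 → 1: weight = 16, length = 2, mean = 16/2 ≈ 8.000
Minimum mean = 3.000, attained e.g. along the cycle 0 → 0 with weight 3 and length 1. So λ(A) = 3/1 = 3.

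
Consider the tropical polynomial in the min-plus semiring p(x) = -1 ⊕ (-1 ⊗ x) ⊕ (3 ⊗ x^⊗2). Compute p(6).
p(6) = -1

A tropical monomial a ⊗ x^⊗i evaluates to a + i · x. Evaluating each term at x = 6:
  Term 0 contributes -1 + 0 · 6 = -1
  Term 1 contributes -1 + 1 · 6 = 5
  Term 2 contributes 3 + 2 · 6 = 15
p(6) = ⊕ of these = min[-1, 5, 15] = -1.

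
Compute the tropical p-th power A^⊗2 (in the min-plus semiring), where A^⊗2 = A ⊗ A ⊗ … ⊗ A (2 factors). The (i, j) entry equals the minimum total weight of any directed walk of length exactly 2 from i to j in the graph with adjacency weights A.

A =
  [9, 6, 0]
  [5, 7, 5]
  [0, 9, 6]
A^⊗2 =
  [0, 9, 6]
  [5, 11, 5]
  [6, 6, 0]

Each entry (A^⊗2)_ij equals the minimum over all length-2 walks i = v_0 → v_1 → … → v_2 = j of Σ_t A[v_t][v_{t+1}]. For example, for (i, j) = (0, 2) we minimise over 3 possible intermediate vertex sequences; the minimum is 6, attained along the walk 0 → 2 → 2.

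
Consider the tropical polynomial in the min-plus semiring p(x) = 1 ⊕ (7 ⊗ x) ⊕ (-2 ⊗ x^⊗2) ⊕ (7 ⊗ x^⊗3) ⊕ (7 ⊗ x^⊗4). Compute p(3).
p(3) = 1

A tropical monomial a ⊗ x^⊗i evaluates to a + i · x. Evaluating each term at x = 3:
  Term 0 contributes 1 + 0 · 3 = 1
  Term 1 contributes 7 + 1 · 3 = 10
  Term 2 contributes -2 + 2 · 3 = 4
  Term 3 contributes 7 + 3 · 3 = 16
  Term 4 contributes 7 + 4 · 3 = 19
p(3) = ⊕ of these = min[1, 10, 4, 16, 19] = 1.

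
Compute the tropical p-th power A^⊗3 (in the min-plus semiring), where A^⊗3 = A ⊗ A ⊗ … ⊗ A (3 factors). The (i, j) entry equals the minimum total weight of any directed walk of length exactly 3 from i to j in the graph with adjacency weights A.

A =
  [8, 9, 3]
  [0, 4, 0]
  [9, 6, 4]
A^⊗3 =
  [9, 13, 9]
  [6, 9, 6]
  [10, 12, 9]

Each entry (A^⊗3)_ij equals the minimum over all length-3 walks i = v_0 → v_1 → … → v_3 = j of Σ_t A[v_t][v_{t+1}]. For example, for (i, j) = (0, 2) we minimise over 9 possible intermediate vertex sequences; the minimum is 9, attained along the walk 0 → 2 → 1 → 2.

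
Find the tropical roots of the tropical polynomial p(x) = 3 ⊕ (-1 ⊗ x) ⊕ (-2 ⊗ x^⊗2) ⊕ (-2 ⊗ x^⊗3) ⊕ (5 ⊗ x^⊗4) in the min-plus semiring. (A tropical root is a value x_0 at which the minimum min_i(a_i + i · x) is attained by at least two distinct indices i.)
Roots: {-7, 0, 1, 4}

Each tropical root is a break point of the lower envelope of the lines y = a_i + i · x (there are 5 lines, with slopes 0, 1, ..., 4). Only the lines that attain the minimum somewhere contribute to roots; other lines are dominated. Here the surviving (envelope) indices are i = 4, i = 3, i = 2, i = 1, i = 0.
Intersections between consecutive envelope lines give the roots: for adjacent envelope indices i < j the intersection is x = (a_i − a_j) / (j − i). Reading off the sorted break points: {-7, 0, 1, 4}.
Verification: at each break x_0, at least two indices attain the minimum of min_i(a_i + i · x_0).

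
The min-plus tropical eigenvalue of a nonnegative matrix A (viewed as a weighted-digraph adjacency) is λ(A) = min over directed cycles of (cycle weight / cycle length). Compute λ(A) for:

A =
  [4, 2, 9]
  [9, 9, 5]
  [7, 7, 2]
λ(A) = 2

Enumerate directed cycles and compute their means (weight / length). Sample:
  cycle 0 → 0: weight = 4, length = 1, mean = 4/1 ≈ 4.000
  cycle 1 → 1: weight = 9, length = 1, mean = 9/1 ≈ 9.000
  cycle 2 → 2: weight = 2, length = 1, mean = 2/1 ≈ 2.000
  cycle 0 → 1 → 0: weight = 11, length = 2, mean = 11/2 ≈ 5.500
  cycle 0 → 2 → 0: weight = 16, length = 2, mean = 16/2 ≈ 8.000
  cycle 1 → 0 → 1: weight = 11, length = 2, mean = 11/2 ≈ 5.500
Minimum mean = 2.000, attained e.g. along the cycle 2 → 2 with weight 2 and length 1. So λ(A) = 2/1 = 2.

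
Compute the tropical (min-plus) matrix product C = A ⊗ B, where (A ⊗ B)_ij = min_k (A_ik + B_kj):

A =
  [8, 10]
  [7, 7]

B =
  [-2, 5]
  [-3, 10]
A ⊗ B =
  [6, 13]
  [4, 12]

Apply the min-plus product entry-by-entry:
  C[0][0] = min over k of (A[0][0] + B[0][0] = 8 + -2 = 6, A[0][1] + B[1][0] = 10 + -3 = 7) = 6 (attained at k = 0)
  C[0][1] = min over k of (A[0][0] + B[0][1] = 8 + 5 = 13, A[0][1] + B[1][1] = 10 + 10 = 20) = 13 (attained at k = 0)
  C[1][0] = min over k of (A[1][0] + B[0][0] = 7 + -2 = 5, A[1][1] + B[1][0] = 7 + -3 = 4) = 4 (attained at k = 1)
  C[1][1] = min over k of (A[1][0] + B[0][1] = 7 + 5 = 12, A[1][1] + B[1][1] = 7 + 10 = 17) = 12 (attained at k = 0)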